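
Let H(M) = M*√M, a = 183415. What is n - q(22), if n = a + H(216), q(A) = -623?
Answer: 184038 + 1296*√6 ≈ 1.8721e+5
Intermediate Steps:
H(M) = M^(3/2)
n = 183415 + 1296*√6 (n = 183415 + 216^(3/2) = 183415 + 1296*√6 ≈ 1.8659e+5)
n - q(22) = (183415 + 1296*√6) - 1*(-623) = (183415 + 1296*√6) + 623 = 184038 + 1296*√6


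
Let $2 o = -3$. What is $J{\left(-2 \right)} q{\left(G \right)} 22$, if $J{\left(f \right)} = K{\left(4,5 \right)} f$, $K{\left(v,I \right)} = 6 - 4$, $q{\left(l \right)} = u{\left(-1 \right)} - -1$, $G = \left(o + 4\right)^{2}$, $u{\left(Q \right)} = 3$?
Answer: $-352$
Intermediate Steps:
$o = - \frac{3}{2}$ ($o = \frac{1}{2} \left(-3\right) = - \frac{3}{2} \approx -1.5$)
$G = \frac{25}{4}$ ($G = \left(- \frac{3}{2} + 4\right)^{2} = \left(\frac{5}{2}\right)^{2} = \frac{25}{4} \approx 6.25$)
$q{\left(l \right)} = 4$ ($q{\left(l \right)} = 3 - -1 = 3 + 1 = 4$)
$K{\left(v,I \right)} = 2$
$J{\left(f \right)} = 2 f$
$J{\left(-2 \right)} q{\left(G \right)} 22 = 2 \left(-2\right) 4 \cdot 22 = \left(-4\right) 4 \cdot 22 = \left(-16\right) 22 = -352$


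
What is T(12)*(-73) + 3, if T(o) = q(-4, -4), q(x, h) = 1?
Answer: -70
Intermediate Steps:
T(o) = 1
T(12)*(-73) + 3 = 1*(-73) + 3 = -73 + 3 = -70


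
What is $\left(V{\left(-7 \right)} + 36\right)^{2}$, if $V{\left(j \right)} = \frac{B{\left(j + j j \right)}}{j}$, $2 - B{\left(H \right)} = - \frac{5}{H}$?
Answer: $\frac{110145025}{86436} \approx 1274.3$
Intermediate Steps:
$B{\left(H \right)} = 2 + \frac{5}{H}$ ($B{\left(H \right)} = 2 - - \frac{5}{H} = 2 + \frac{5}{H}$)
$V{\left(j \right)} = \frac{2 + \frac{5}{j + j^{2}}}{j}$ ($V{\left(j \right)} = \frac{2 + \frac{5}{j + j j}}{j} = \frac{2 + \frac{5}{j + j^{2}}}{j}$)
$\left(V{\left(-7 \right)} + 36\right)^{2} = \left(\frac{5 + 2 \left(-7\right) \left(1 - 7\right)}{49 \left(1 - 7\right)} + 36\right)^{2} = \left(\frac{5 + 2 \left(-7\right) \left(-6\right)}{49 \left(-6\right)} + 36\right)^{2} = \left(\frac{1}{49} \left(- \frac{1}{6}\right) \left(5 + 84\right) + 36\right)^{2} = \left(\frac{1}{49} \left(- \frac{1}{6}\right) 89 + 36\right)^{2} = \left(- \frac{89}{294} + 36\right)^{2} = \left(\frac{10495}{294}\right)^{2} = \frac{110145025}{86436}$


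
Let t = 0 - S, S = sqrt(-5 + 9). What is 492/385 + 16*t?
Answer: -11828/385 ≈ -30.722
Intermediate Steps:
S = 2 (S = sqrt(4) = 2)
t = -2 (t = 0 - 1*2 = 0 - 2 = -2)
492/385 + 16*t = 492/385 + 16*(-2) = 492*(1/385) - 32 = 492/385 - 32 = -11828/385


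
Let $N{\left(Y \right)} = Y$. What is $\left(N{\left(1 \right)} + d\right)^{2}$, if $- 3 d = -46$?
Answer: $\frac{2401}{9} \approx 266.78$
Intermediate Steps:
$d = \frac{46}{3}$ ($d = \left(- \frac{1}{3}\right) \left(-46\right) = \frac{46}{3} \approx 15.333$)
$\left(N{\left(1 \right)} + d\right)^{2} = \left(1 + \frac{46}{3}\right)^{2} = \left(\frac{49}{3}\right)^{2} = \frac{2401}{9}$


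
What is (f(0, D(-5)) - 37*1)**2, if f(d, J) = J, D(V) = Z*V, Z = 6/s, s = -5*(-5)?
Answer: 36481/25 ≈ 1459.2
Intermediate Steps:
s = 25
Z = 6/25 ≈ 0.24000
D(V) = 6*V/25
(f(0, D(-5)) - 37*1)**2 = ((6/25)*(-5) - 37*1)**2 = (-6/5 - 37)**2 = (-191/5)**2 = 36481/25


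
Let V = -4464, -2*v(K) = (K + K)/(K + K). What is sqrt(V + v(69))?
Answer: I*sqrt(17858)/2 ≈ 66.817*I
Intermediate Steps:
v(K) = -1/2 (v(K) = -(K + K)/(2*(K + K)) = -2*K/(2*(2*K)) = -2*K*1/(2*K)/2 = -1/2*1 = -1/2)
sqrt(V + v(69)) = sqrt(-4464 - 1/2) = sqrt(-8929/2) = I*sqrt(17858)/2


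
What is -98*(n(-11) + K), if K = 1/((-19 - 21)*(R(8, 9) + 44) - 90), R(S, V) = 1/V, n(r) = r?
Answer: 8996351/8345 ≈ 1078.1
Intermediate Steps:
K = -9/16690 (K = 1/((-19 - 21)*(1/9 + 44) - 90) = 1/(-40*(1/9 + 44) - 90) = 1/(-40*397/9 - 90) = 1/(-15880/9 - 90) = 1/(-16690/9) = -9/16690 ≈ -0.00053925)
-98*(n(-11) + K) = -98*(-11 - 9/16690) = -98*(-183599/16690) = 8996351/8345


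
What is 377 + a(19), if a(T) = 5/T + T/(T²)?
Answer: 7169/19 ≈ 377.32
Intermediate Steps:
a(T) = 6/T (a(T) = 5/T + T/T² = 5/T + 1/T = 6/T)
377 + a(19) = 377 + 6/19 = 7169/19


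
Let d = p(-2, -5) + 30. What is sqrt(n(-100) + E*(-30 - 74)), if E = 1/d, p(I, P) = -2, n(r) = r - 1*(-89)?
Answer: I*sqrt(721)/7 ≈ 3.8359*I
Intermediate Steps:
n(r) = 89 + r (n(r) = r + 89 = 89 + r)
d = 28 (d = -2 + 30 = 28)
E = 1/28 ≈ 0.035714
sqrt(n(-100) + E*(-30 - 74)) = sqrt((89 - 100) + (-30 - 74)/28) = sqrt(-11 + (1/28)*(-104)) = sqrt(-11 - 26/7) = sqrt(-103/7) = I*sqrt(721)/7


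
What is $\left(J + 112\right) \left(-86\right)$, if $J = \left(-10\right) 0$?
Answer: $-9632$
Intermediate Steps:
$J = 0$
$\left(J + 112\right) \left(-86\right) = \left(0 + 112\right) \left(-86\right) = 112 \left(-86\right) = -9632$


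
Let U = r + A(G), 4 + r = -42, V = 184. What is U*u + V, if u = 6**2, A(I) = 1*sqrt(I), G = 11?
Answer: -1472 + 36*sqrt(11) ≈ -1352.6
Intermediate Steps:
A(I) = sqrt(I)
r = -46 (r = -4 - 42 = -46)
u = 36
U = -46 + sqrt(11) ≈ -42.683
U*u + V = (-46 + sqrt(11))*36 + 184 = (-1656 + 36*sqrt(11)) + 184 = -1472 + 36*sqrt(11)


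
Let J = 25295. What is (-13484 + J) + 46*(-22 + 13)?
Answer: 11397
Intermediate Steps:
(-13484 + J) + 46*(-22 + 13) = (-13484 + 25295) + 46*(-22 + 13) = 11811 + 46*(-9) = 11811 - 414 = 11397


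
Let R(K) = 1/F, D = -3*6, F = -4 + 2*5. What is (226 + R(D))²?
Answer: 1841449/36 ≈ 51151.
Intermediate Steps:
F = 6 (F = -4 + 10 = 6)
D = -18
R(K) = ⅙ (R(K) = 1/6 = ⅙)
(226 + R(D))² = (226 + ⅙)² = (1357/6)² = 1841449/36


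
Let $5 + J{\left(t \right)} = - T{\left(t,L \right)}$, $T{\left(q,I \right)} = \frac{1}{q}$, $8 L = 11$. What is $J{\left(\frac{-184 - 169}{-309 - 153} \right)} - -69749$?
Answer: $\frac{24619170}{353} \approx 69743.0$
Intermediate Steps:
$L = \frac{11}{8}$ ($L = \frac{1}{8} \cdot 11 = \frac{11}{8} \approx 1.375$)
$J{\left(t \right)} = -5 - \frac{1}{t}$
$J{\left(\frac{-184 - 169}{-309 - 153} \right)} - -69749 = \left(-5 - \frac{1}{\left(-184 - 169\right) \frac{1}{-309 - 153}}\right) - -69749 = \left(-5 - \frac{1}{\left(-353\right) \frac{1}{-462}}\right) + 69749 = \left(-5 - \frac{1}{\left(-353\right) \left(- \frac{1}{462}\right)}\right) + 69749 = \left(-5 - \frac{1}{\frac{353}{462}}\right) + 69749 = \left(-5 - \frac{462}{353}\right) + 69749 = - \frac{2227}{353} + 69749 = \frac{24619170}{353}$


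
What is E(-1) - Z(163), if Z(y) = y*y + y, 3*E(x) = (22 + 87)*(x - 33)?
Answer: -83902/3 ≈ -27967.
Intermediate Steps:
E(x) = -1199 + 109*x/3 (E(x) = ((22 + 87)*(x - 33))/3 = (109*(-33 + x))/3 = (-3597 + 109*x)/3 = -1199 + 109*x/3)
Z(y) = y + y² (Z(y) = y² + y = y + y²)
E(-1) - Z(163) = (-1199 + (109/3)*(-1)) - 163*(1 + 163) = (-1199 - 109/3) - 163*164 = -3706/3 - 1*26732 = -3706/3 - 26732 = -83902/3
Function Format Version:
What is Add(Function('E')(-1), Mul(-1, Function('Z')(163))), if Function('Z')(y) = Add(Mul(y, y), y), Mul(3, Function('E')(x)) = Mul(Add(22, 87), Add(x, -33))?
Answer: Rational(-83902, 3) ≈ -27967.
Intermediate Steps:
Function('E')(x) = Add(-1199, Mul(Rational(109, 3), x)) (Function('E')(x) = Mul(Rational(1, 3), Mul(Add(22, 87), Add(x, -33))) = Mul(Rational(1, 3), Mul(109, Add(-33, x))) = Mul(Rational(1, 3), Add(-3597, Mul(109, x))) = Add(-1199, Mul(Rational(109, 3), x)))
Function('Z')(y) = Add(y, Pow(y, 2)) (Function('Z')(y) = Add(Pow(y, 2), y) = Add(y, Pow(y, 2)))
Add(Function('E')(-1), Mul(-1, Function('Z')(163))) = Add(Add(-1199, Mul(Rational(109, 3), -1)), Mul(-1, Mul(163, Add(1, 163)))) = Add(Add(-1199, Rational(-109, 3)), Mul(-1, Mul(163, 164))) = Add(Rational(-3706, 3), Mul(-1, 26732)) = Add(Rational(-3706, 3), -26732) = Rational(-83902, 3)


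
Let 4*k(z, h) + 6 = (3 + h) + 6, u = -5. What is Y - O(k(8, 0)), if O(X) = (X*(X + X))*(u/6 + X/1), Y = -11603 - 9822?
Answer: -685597/32 ≈ -21425.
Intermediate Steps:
k(z, h) = ¾ + h/4 (k(z, h) = -3/2 + ((3 + h) + 6)/4 = -3/2 + (9 + h)/4 = -3/2 + (9/4 + h/4) = ¾ + h/4)
Y = -21425
O(X) = 2*X²*(-⅚ + X) (O(X) = (X*(X + X))*(-5/6 + X/1) = (X*(2*X))*(-5*⅙ + X*1) = (2*X²)*(-⅚ + X) = 2*X²*(-⅚ + X))
Y - O(k(8, 0)) = -21425 - (¾ + (¼)*0)²*(-5 + 6*(¾ + (¼)*0))/3 = -21425 - (¾ + 0)²*(-5 + 6*(¾ + 0))/3 = -21425 - (¾)²*(-5 + 6*(¾))/3 = -21425 - 9*(-5 + 9/2)/(3*16) = -21425 - 9*(-1)/(3*16*2) = -21425 - 1*(-3/32) = -21425 + 3/32 = -685597/32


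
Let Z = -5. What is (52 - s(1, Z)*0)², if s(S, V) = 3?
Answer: 2704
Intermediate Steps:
(52 - s(1, Z)*0)² = (52 - 1*3*0)² = (52 - 3*0)² = (52 + 0)² = 52² = 2704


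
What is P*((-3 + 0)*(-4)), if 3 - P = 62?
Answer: -708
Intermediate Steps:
P = -59 (P = 3 - 1*62 = 3 - 62 = -59)
P*((-3 + 0)*(-4)) = -59*(-3 + 0)*(-4) = -(-177)*(-4) = -59*12 = -708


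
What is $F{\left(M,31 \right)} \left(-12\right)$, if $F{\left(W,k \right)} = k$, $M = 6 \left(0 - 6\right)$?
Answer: $-372$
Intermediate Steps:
$M = -36$ ($M = 6 \left(-6\right) = -36$)
$F{\left(M,31 \right)} \left(-12\right) = 31 \left(-12\right) = -372$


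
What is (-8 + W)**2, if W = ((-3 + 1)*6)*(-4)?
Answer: 1600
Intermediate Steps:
W = 48 (W = -2*6*(-4) = -12*(-4) = 48)
(-8 + W)**2 = (-8 + 48)**2 = 40**2 = 1600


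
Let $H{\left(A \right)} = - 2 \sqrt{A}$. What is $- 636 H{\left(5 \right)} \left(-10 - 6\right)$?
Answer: $- 20352 \sqrt{5} \approx -45508.0$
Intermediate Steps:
$- 636 H{\left(5 \right)} \left(-10 - 6\right) = - 636 - 2 \sqrt{5} \left(-10 - 6\right) = - 636 - 2 \sqrt{5} \left(-16\right) = - 636 \cdot 32 \sqrt{5} = - 20352 \sqrt{5}$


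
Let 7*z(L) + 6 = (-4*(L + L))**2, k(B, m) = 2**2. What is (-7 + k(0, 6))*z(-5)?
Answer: -4782/7 ≈ -683.14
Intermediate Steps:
k(B, m) = 4
z(L) = -6/7 + 64*L**2/7 (z(L) = -6/7 + (-4*(L + L))**2/7 = -6/7 + (-8*L)**2/7 = -6/7 + (64*L**2)/7 = -6/7 + 64*L**2/7)
(-7 + k(0, 6))*z(-5) = (-7 + 4)*(-6/7 + (64/7)*(-5)**2) = -3*(-6/7 + (64/7)*25) = -3*(-6/7 + 1600/7) = -3*1594/7 = -4782/7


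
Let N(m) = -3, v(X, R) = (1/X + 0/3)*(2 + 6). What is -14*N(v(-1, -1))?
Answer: 42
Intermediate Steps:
v(X, R) = 8/X (v(X, R) = (1/X + 0*(⅓))*8 = (1/X + 0)*8 = 8/X)
-14*N(v(-1, -1)) = -14*(-3) = 42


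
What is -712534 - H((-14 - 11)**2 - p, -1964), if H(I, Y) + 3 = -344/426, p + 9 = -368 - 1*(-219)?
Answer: -151768931/213 ≈ -7.1253e+5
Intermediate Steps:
p = -158 (p = -9 + (-368 - 1*(-219)) = -9 + (-368 + 219) = -9 - 149 = -158)
H(I, Y) = -811/213 (H(I, Y) = -3 - 344/426 = -3 - 344*1/426 = -3 - 172/213 = -811/213)
-712534 - H((-14 - 11)**2 - p, -1964) = -712534 - 1*(-811/213) = -712534 + 811/213 = -151768931/213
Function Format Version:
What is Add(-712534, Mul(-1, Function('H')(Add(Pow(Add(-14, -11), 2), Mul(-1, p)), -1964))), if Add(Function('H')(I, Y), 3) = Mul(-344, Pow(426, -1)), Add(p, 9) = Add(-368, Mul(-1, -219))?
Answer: Rational(-151768931, 213) ≈ -7.1253e+5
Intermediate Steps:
p = -158 (p = Add(-9, Add(-368, Mul(-1, -219))) = Add(-9, Add(-368, 219)) = Add(-9, -149) = -158)
Function('H')(I, Y) = Rational(-811, 213) (Function('H')(I, Y) = Add(-3, Mul(-344, Pow(426, -1))) = Add(-3, Mul(-344, Rational(1, 426))) = Add(-3, Rational(-172, 213)) = Rational(-811, 213))
Add(-712534, Mul(-1, Function('H')(Add(Pow(Add(-14, -11), 2), Mul(-1, p)), -1964))) = Add(-712534, Mul(-1, Rational(-811, 213))) = Add(-712534, Rational(811, 213)) = Rational(-151768931, 213)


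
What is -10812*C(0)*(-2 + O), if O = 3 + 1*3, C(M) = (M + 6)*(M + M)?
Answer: 0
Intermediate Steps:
C(M) = 2*M*(6 + M) (C(M) = (6 + M)*(2*M) = 2*M*(6 + M))
O = 6 (O = 3 + 3 = 6)
-10812*C(0)*(-2 + O) = -10812*2*0*(6 + 0)*(-2 + 6) = -10812*2*0*6*4 = -0*4 = -10812*0 = 0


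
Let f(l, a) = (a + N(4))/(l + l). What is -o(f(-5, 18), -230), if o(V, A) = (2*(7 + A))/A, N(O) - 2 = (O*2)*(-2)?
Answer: -223/115 ≈ -1.9391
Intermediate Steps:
N(O) = 2 - 4*O (N(O) = 2 + (O*2)*(-2) = 2 + (2*O)*(-2) = 2 - 4*O)
f(l, a) = (-14 + a)/(2*l) (f(l, a) = (a + (2 - 4*4))/(l + l) = (a + (2 - 16))/((2*l)) = (a - 14)*(1/(2*l)) = (-14 + a)*(1/(2*l)) = (-14 + a)/(2*l))
o(V, A) = (14 + 2*A)/A
-o(f(-5, 18), -230) = -(2 + 14/(-230)) = -(2 + 14*(-1/230)) = -(2 - 7/115) = -1*223/115 = -223/115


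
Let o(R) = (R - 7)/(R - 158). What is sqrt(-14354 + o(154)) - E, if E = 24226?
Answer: -24226 + I*sqrt(57563)/2 ≈ -24226.0 + 119.96*I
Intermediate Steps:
o(R) = (-7 + R)/(-158 + R)
sqrt(-14354 + o(154)) - E = sqrt(-14354 + (-7 + 154)/(-158 + 154)) - 1*24226 = sqrt(-14354 + 147/(-4)) - 24226 = sqrt(-14354 - 1/4*147) - 24226 = sqrt(-14354 - 147/4) - 24226 = sqrt(-57563/4) - 24226 = I*sqrt(57563)/2 - 24226 = -24226 + I*sqrt(57563)/2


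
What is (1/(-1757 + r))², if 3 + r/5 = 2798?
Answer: 1/149279524 ≈ 6.6988e-9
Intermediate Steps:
r = 13975 (r = -15 + 5*2798 = -15 + 13990 = 13975)
(1/(-1757 + r))² = (1/(-1757 + 13975))² = (1/12218)² = 1/149279524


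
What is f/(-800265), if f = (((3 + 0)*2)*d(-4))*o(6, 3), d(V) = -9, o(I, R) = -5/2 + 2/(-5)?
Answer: -261/1333775 ≈ -0.00019569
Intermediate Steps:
o(I, R) = -29/10 (o(I, R) = -5*½ + 2*(-⅕) = -5/2 - ⅖ = -29/10)
f = 783/5 (f = (((3 + 0)*2)*(-9))*(-29/10) = ((3*2)*(-9))*(-29/10) = (6*(-9))*(-29/10) = -54*(-29/10) = 783/5 ≈ 156.60)
f/(-800265) = (783/5)/(-800265) = (783/5)*(-1/800265) = -261/1333775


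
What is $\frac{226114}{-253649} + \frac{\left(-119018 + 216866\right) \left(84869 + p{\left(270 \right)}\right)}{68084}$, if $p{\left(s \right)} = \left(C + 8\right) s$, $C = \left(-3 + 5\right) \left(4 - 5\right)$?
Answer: $\frac{536639797920388}{4317359629} \approx 1.243 \cdot 10^{5}$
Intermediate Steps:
$C = -2$ ($C = 2 \left(-1\right) = -2$)
$p{\left(s \right)} = 6 s$ ($p{\left(s \right)} = \left(-2 + 8\right) s = 6 s$)
$\frac{226114}{-253649} + \frac{\left(-119018 + 216866\right) \left(84869 + p{\left(270 \right)}\right)}{68084} = \frac{226114}{-253649} + \frac{\left(-119018 + 216866\right) \left(84869 + 6 \cdot 270\right)}{68084} = 226114 \left(- \frac{1}{253649}\right) + 97848 \left(84869 + 1620\right) \frac{1}{68084} = - \frac{226114}{253649} + 97848 \cdot 86489 \cdot \frac{1}{68084} = - \frac{226114}{253649} + 8462775672 \cdot \frac{1}{68084} = - \frac{226114}{253649} + \frac{2115693918}{17021} = \frac{536639797920388}{4317359629}$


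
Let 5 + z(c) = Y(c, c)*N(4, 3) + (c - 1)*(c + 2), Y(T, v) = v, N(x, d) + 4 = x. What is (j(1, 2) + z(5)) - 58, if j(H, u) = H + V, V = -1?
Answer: -35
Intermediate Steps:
N(x, d) = -4 + x
z(c) = -5 + (-1 + c)*(2 + c) (z(c) = -5 + (c*(-4 + 4) + (c - 1)*(c + 2)) = -5 + (c*0 + (-1 + c)*(2 + c)) = -5 + (0 + (-1 + c)*(2 + c)) = -5 + (-1 + c)*(2 + c))
j(H, u) = -1 + H (j(H, u) = H - 1 = -1 + H)
(j(1, 2) + z(5)) - 58 = ((-1 + 1) + (-7 + 5 + 5²)) - 58 = (0 + (-7 + 5 + 25)) - 58 = (0 + 23) - 58 = 23 - 58 = -35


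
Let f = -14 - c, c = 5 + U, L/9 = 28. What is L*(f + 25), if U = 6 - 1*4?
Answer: 1008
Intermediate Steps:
L = 252 (L = 9*28 = 252)
U = 2 (U = 6 - 4 = 2)
c = 7 (c = 5 + 2 = 7)
f = -21 (f = -14 - 1*7 = -14 - 7 = -21)
L*(f + 25) = 252*(-21 + 25) = 252*4 = 1008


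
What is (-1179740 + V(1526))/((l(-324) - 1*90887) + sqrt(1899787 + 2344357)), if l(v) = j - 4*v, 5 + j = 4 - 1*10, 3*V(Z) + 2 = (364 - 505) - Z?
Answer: 158635368089/12036411390 + 3540889*sqrt(265259)/6018205695 ≈ 13.483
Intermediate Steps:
V(Z) = -143/3 - Z/3 (V(Z) = -2/3 + ((364 - 505) - Z)/3 = -2/3 + (-141 - Z)/3 = -2/3 + (-47 - Z/3) = -143/3 - Z/3)
j = -11 (j = -5 + (4 - 1*10) = -5 + (4 - 10) = -5 - 6 = -11)
l(v) = -11 - 4*v
(-1179740 + V(1526))/((l(-324) - 1*90887) + sqrt(1899787 + 2344357)) = (-1179740 + (-143/3 - 1/3*1526))/(((-11 - 4*(-324)) - 1*90887) + sqrt(1899787 + 2344357)) = (-1179740 + (-143/3 - 1526/3))/(((-11 + 1296) - 90887) + sqrt(4244144)) = (-1179740 - 1669/3)/((1285 - 90887) + 4*sqrt(265259)) = -3540889/(3*(-89602 + 4*sqrt(265259)))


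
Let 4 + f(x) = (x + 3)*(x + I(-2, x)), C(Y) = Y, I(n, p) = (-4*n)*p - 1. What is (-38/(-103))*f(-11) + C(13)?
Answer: 31587/103 ≈ 306.67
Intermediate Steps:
I(n, p) = -1 - 4*n*p (I(n, p) = -4*n*p - 1 = -1 - 4*n*p)
f(x) = -4 + (-1 + 9*x)*(3 + x) (f(x) = -4 + (x + 3)*(x + (-1 - 4*(-2)*x)) = -4 + (3 + x)*(x + (-1 + 8*x)) = -4 + (3 + x)*(-1 + 9*x) = -4 + (-1 + 9*x)*(3 + x))
(-38/(-103))*f(-11) + C(13) = (-38/(-103))*(-7 + 9*(-11)**2 + 26*(-11)) + 13 = (-38*(-1/103))*(-7 + 9*121 - 286) + 13 = 38*(-7 + 1089 - 286)/103 + 13 = (38/103)*796 + 13 = 30248/103 + 13 = 31587/103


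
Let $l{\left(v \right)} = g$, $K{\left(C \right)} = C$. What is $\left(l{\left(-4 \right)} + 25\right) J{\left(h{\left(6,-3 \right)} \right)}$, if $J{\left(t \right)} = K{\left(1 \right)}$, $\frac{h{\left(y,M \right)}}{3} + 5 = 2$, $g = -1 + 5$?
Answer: $29$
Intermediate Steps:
$g = 4$
$h{\left(y,M \right)} = -9$ ($h{\left(y,M \right)} = -15 + 3 \cdot 2 = -15 + 6 = -9$)
$l{\left(v \right)} = 4$
$J{\left(t \right)} = 1$
$\left(l{\left(-4 \right)} + 25\right) J{\left(h{\left(6,-3 \right)} \right)} = \left(4 + 25\right) 1 = 29 \cdot 1 = 29$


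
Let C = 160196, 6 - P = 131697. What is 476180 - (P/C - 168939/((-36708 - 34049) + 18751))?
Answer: 1983554152358891/4165576588 ≈ 4.7618e+5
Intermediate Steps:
P = -131691 (P = 6 - 1*131697 = 6 - 131697 = -131691)
476180 - (P/C - 168939/((-36708 - 34049) + 18751)) = 476180 - (-131691/160196 - 168939/((-36708 - 34049) + 18751)) = 476180 - (-131691*1/160196 - 168939/(-70757 + 18751)) = 476180 - (-131691/160196 - 168939/(-52006)) = 476180 - (-131691/160196 - 168939*(-1/52006)) = 476180 - (-131691/160196 + 168939/52006) = 476180 - 1*10107314949/4165576588 = 476180 - 10107314949/4165576588 = 1983554152358891/4165576588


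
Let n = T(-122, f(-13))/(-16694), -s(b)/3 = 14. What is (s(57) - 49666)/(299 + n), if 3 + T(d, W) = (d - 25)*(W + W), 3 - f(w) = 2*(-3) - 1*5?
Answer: -829825352/4995625 ≈ -166.11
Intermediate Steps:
s(b) = -42 (s(b) = -3*14 = -42)
f(w) = 14 (f(w) = 3 - (2*(-3) - 1*5) = 3 - (-6 - 5) = 3 - 1*(-11) = 3 + 11 = 14)
T(d, W) = -3 + 2*W*(-25 + d) (T(d, W) = -3 + (d - 25)*(W + W) = -3 + (-25 + d)*(2*W) = -3 + 2*W*(-25 + d))
n = 4119/16694 (n = (-3 - 50*14 + 2*14*(-122))/(-16694) = (-3 - 700 - 3416)*(-1/16694) = -4119*(-1/16694) = 4119/16694 ≈ 0.24674)
(s(57) - 49666)/(299 + n) = (-42 - 49666)/(299 + 4119/16694) = -49708/4995625/16694 = -49708*16694/4995625 = -829825352/4995625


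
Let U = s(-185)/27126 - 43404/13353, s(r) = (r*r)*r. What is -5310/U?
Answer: 641117856060/28574521843 ≈ 22.437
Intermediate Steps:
s(r) = r³ (s(r) = r²*r = r³)
U = -28574521843/120737826 (U = (-185)³/27126 - 43404/13353 = -6331625*1/27126 - 43404*1/13353 = -6331625/27126 - 14468/4451 = -28574521843/120737826 ≈ -236.67)
-5310/U = -5310/(-28574521843/120737826) = -5310*(-120737826/28574521843) = 641117856060/28574521843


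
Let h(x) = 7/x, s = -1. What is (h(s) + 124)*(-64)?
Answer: -7488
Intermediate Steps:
(h(s) + 124)*(-64) = (7/(-1) + 124)*(-64) = (7*(-1) + 124)*(-64) = (-7 + 124)*(-64) = 117*(-64) = -7488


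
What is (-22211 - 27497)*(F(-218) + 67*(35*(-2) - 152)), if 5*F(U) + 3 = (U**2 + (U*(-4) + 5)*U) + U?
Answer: 10848920124/5 ≈ 2.1698e+9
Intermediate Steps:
F(U) = -3/5 + U/5 + U**2/5 + U*(5 - 4*U)/5 (F(U) = -3/5 + ((U**2 + (U*(-4) + 5)*U) + U)/5 = -3/5 + ((U**2 + (-4*U + 5)*U) + U)/5 = -3/5 + ((U**2 + (5 - 4*U)*U) + U)/5 = -3/5 + ((U**2 + U*(5 - 4*U)) + U)/5 = -3/5 + (U + U**2 + U*(5 - 4*U))/5 = -3/5 + (U/5 + U**2/5 + U*(5 - 4*U)/5) = -3/5 + U/5 + U**2/5 + U*(5 - 4*U)/5)
(-22211 - 27497)*(F(-218) + 67*(35*(-2) - 152)) = (-22211 - 27497)*((-3/5 - 3/5*(-218)**2 + (6/5)*(-218)) + 67*(35*(-2) - 152)) = -49708*((-3/5 - 3/5*47524 - 1308/5) + 67*(-70 - 152)) = -49708*((-3/5 - 142572/5 - 1308/5) + 67*(-222)) = -49708*(-143883/5 - 14874) = -49708*(-218253/5) = 10848920124/5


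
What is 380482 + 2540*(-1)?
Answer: 377942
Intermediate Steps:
380482 + 2540*(-1) = 380482 - 2540 = 377942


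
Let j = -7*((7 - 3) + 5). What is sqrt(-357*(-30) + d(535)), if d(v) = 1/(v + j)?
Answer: sqrt(596504278)/236 ≈ 103.49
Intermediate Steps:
j = -63 (j = -7*(4 + 5) = -7*9 = -63)
d(v) = 1/(-63 + v) (d(v) = 1/(v - 63) = 1/(-63 + v))
sqrt(-357*(-30) + d(535)) = sqrt(-357*(-30) + 1/(-63 + 535)) = sqrt(10710 + 1/472) = sqrt(5055121/472) = sqrt(596504278)/236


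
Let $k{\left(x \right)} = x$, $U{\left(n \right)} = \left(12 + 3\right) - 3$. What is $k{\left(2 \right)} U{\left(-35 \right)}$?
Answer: $24$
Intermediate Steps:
$U{\left(n \right)} = 12$ ($U{\left(n \right)} = 15 - 3 = 12$)
$k{\left(2 \right)} U{\left(-35 \right)} = 2 \cdot 12 = 24$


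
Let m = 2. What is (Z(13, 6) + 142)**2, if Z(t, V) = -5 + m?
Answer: 19321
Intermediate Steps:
Z(t, V) = -3 (Z(t, V) = -5 + 2 = -3)
(Z(13, 6) + 142)**2 = (-3 + 142)**2 = 139**2 = 19321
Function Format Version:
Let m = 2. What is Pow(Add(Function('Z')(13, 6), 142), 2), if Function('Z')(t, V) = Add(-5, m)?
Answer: 19321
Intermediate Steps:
Function('Z')(t, V) = -3 (Function('Z')(t, V) = Add(-5, 2) = -3)
Pow(Add(Function('Z')(13, 6), 142), 2) = Pow(Add(-3, 142), 2) = Pow(139, 2) = 19321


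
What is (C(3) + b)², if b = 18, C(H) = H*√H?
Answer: 351 + 108*√3 ≈ 538.06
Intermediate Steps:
C(H) = H^(3/2)
(C(3) + b)² = (3^(3/2) + 18)² = (3*√3 + 18)² = (18 + 3*√3)²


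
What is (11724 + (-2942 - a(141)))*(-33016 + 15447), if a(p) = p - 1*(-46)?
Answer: -151005555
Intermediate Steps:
a(p) = 46 + p (a(p) = p + 46 = 46 + p)
(11724 + (-2942 - a(141)))*(-33016 + 15447) = (11724 + (-2942 - (46 + 141)))*(-33016 + 15447) = (11724 + (-2942 - 1*187))*(-17569) = (11724 + (-2942 - 187))*(-17569) = (11724 - 3129)*(-17569) = 8595*(-17569) = -151005555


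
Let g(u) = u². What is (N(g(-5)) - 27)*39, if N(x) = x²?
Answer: 23322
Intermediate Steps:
(N(g(-5)) - 27)*39 = (((-5)²)² - 27)*39 = (25² - 27)*39 = (625 - 27)*39 = 598*39 = 23322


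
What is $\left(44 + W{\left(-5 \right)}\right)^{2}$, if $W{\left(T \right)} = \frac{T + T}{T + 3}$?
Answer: $2401$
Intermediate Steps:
$W{\left(T \right)} = \frac{2 T}{3 + T}$
$\left(44 + W{\left(-5 \right)}\right)^{2} = \left(44 + 2 \left(-5\right) \frac{1}{3 - 5}\right)^{2} = \left(44 + 2 \left(-5\right) \frac{1}{-2}\right)^{2} = \left(44 + 2 \left(-5\right) \left(- \frac{1}{2}\right)\right)^{2} = \left(44 + 5\right)^{2} = 49^{2} = 2401$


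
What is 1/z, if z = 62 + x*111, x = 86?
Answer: 1/9608 ≈ 0.00010408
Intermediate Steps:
z = 9608 (z = 62 + 86*111 = 62 + 9546 = 9608)
1/z = 1/9608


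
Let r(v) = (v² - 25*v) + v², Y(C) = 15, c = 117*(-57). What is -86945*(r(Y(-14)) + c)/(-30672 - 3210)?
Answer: -95552555/5647 ≈ -16921.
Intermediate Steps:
c = -6669
r(v) = -25*v + 2*v²
-86945*(r(Y(-14)) + c)/(-30672 - 3210) = -86945*(15*(-25 + 2*15) - 6669)/(-30672 - 3210) = -(193278735/11294 - 434725*(-25 + 30)/11294) = -86945/((-33882/(15*5 - 6669))) = -86945/((-33882/(75 - 6669))) = -86945/((-33882/(-6594))) = -86945/((-33882*(-1/6594))) = -86945/5647/1099 = -86945*1099/5647 = -95552555/5647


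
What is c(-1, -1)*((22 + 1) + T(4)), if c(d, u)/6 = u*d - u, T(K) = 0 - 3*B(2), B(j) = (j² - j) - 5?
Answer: 384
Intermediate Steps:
B(j) = -5 + j² - j
T(K) = 9 (T(K) = 0 - 3*(-5 + 2² - 1*2) = 0 - 3*(-5 + 4 - 2) = 0 - 3*(-3) = 0 + 9 = 9)
c(d, u) = -6*u + 6*d*u (c(d, u) = 6*(u*d - u) = 6*(d*u - u) = 6*(-u + d*u) = -6*u + 6*d*u)
c(-1, -1)*((22 + 1) + T(4)) = (6*(-1)*(-1 - 1))*((22 + 1) + 9) = (6*(-1)*(-2))*(23 + 9) = 12*32 = 384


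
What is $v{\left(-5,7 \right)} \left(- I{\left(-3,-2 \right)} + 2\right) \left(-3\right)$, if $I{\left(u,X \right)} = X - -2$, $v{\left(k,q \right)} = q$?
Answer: $-42$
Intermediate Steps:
$I{\left(u,X \right)} = 2 + X$ ($I{\left(u,X \right)} = X + 2 = 2 + X$)
$v{\left(-5,7 \right)} \left(- I{\left(-3,-2 \right)} + 2\right) \left(-3\right) = 7 \left(- (2 - 2) + 2\right) \left(-3\right) = 7 \left(\left(-1\right) 0 + 2\right) \left(-3\right) = 7 \left(0 + 2\right) \left(-3\right) = 7 \cdot 2 \left(-3\right) = 14 \left(-3\right) = -42$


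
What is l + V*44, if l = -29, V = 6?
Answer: 235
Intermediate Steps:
l + V*44 = -29 + 6*44 = -29 + 264 = 235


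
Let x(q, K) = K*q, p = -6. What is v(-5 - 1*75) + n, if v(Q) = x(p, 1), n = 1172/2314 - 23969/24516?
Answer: -183555829/28365012 ≈ -6.4712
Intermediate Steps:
n = -13365757/28365012 (n = 1172*(1/2314) - 23969*1/24516 = 586/1157 - 23969/24516 = -13365757/28365012 ≈ -0.47121)
v(Q) = -6 (v(Q) = 1*(-6) = -6)
v(-5 - 1*75) + n = -6 - 13365757/28365012 = -183555829/28365012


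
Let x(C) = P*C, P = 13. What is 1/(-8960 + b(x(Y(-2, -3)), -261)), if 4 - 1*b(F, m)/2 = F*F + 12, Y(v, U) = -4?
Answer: -1/14384 ≈ -6.9522e-5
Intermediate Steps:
x(C) = 13*C
b(F, m) = -16 - 2*F² (b(F, m) = 8 - 2*(F*F + 12) = 8 - 2*(F² + 12) = 8 - 2*(12 + F²) = 8 + (-24 - 2*F²) = -16 - 2*F²)
1/(-8960 + b(x(Y(-2, -3)), -261)) = 1/(-8960 + (-16 - 2*(13*(-4))²)) = 1/(-8960 + (-16 - 2*(-52)²)) = 1/(-8960 + (-16 - 2*2704)) = 1/(-8960 + (-16 - 5408)) = 1/(-8960 - 5424) = 1/(-14384) = -1/14384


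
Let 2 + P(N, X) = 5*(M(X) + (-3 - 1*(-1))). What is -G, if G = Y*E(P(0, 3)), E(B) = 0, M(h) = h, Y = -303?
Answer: 0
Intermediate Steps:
P(N, X) = -12 + 5*X (P(N, X) = -2 + 5*(X + (-3 - 1*(-1))) = -2 + 5*(X + (-3 + 1)) = -2 + 5*(X - 2) = -2 + 5*(-2 + X) = -2 + (-10 + 5*X) = -12 + 5*X)
G = 0 (G = -303*0 = 0)
-G = -1*0 = 0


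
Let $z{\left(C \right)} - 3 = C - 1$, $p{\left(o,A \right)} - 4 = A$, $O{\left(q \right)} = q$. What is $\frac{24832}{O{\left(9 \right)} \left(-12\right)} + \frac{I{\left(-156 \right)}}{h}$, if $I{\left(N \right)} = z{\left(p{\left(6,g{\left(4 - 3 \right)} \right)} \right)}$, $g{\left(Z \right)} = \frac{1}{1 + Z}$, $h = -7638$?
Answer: $- \frac{31611253}{137484} \approx -229.93$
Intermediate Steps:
$p{\left(o,A \right)} = 4 + A$
$z{\left(C \right)} = 2 + C$ ($z{\left(C \right)} = 3 + \left(C - 1\right) = 3 + \left(-1 + C\right) = 2 + C$)
$I{\left(N \right)} = \frac{13}{2}$ ($I{\left(N \right)} = 2 + \left(4 + \frac{1}{1 + \left(4 - 3\right)}\right) = 2 + \left(4 + \frac{1}{1 + 1}\right) = 2 + \left(4 + \frac{1}{2}\right) = 2 + \frac{9}{2} = \frac{13}{2}$)
$\frac{24832}{O{\left(9 \right)} \left(-12\right)} + \frac{I{\left(-156 \right)}}{h} = \frac{24832}{9 \left(-12\right)} + \frac{13}{2 \left(-7638\right)} = \frac{24832}{-108} + \frac{13}{2} \left(- \frac{1}{7638}\right) = 24832 \left(- \frac{1}{108}\right) - \frac{13}{15276} = - \frac{6208}{27} - \frac{13}{15276} = - \frac{31611253}{137484}$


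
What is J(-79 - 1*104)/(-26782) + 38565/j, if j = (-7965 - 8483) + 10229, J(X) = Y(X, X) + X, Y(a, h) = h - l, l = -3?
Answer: -114510037/18506362 ≈ -6.1876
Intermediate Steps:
Y(a, h) = 3 + h (Y(a, h) = h - 1*(-3) = h + 3 = 3 + h)
J(X) = 3 + 2*X (J(X) = (3 + X) + X = 3 + 2*X)
j = -6219 (j = -16448 + 10229 = -6219)
J(-79 - 1*104)/(-26782) + 38565/j = (3 + 2*(-79 - 1*104))/(-26782) + 38565/(-6219) = (3 + 2*(-79 - 104))*(-1/26782) + 38565*(-1/6219) = (3 + 2*(-183))*(-1/26782) - 4285/691 = (3 - 366)*(-1/26782) - 4285/691 = -363*(-1/26782) - 4285/691 = 363/26782 - 4285/691 = -114510037/18506362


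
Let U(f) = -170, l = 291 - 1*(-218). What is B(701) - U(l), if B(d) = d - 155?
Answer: 716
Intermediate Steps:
l = 509 (l = 291 + 218 = 509)
B(d) = -155 + d
B(701) - U(l) = (-155 + 701) - 1*(-170) = 546 + 170 = 716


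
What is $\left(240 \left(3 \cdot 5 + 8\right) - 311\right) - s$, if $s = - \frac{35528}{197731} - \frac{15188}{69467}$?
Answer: $\frac{71555145936797}{13735779377} \approx 5209.4$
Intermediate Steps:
$s = - \frac{5471162004}{13735779377}$ ($s = \left(-35528\right) \frac{1}{197731} - \frac{15188}{69467} = - \frac{35528}{197731} - \frac{15188}{69467} = - \frac{5471162004}{13735779377} \approx -0.39831$)
$\left(240 \left(3 \cdot 5 + 8\right) - 311\right) - s = \left(240 \left(3 \cdot 5 + 8\right) - 311\right) - - \frac{5471162004}{13735779377} = \left(240 \left(15 + 8\right) - 311\right) + \frac{5471162004}{13735779377} = \left(240 \cdot 23 - 311\right) + \frac{5471162004}{13735779377} = \left(5520 - 311\right) + \frac{5471162004}{13735779377} = 5209 + \frac{5471162004}{13735779377} = \frac{71555145936797}{13735779377}$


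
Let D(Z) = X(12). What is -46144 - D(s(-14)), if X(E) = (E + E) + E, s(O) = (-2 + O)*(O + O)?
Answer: -46180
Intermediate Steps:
s(O) = 2*O*(-2 + O) (s(O) = (-2 + O)*(2*O) = 2*O*(-2 + O))
X(E) = 3*E (X(E) = 2*E + E = 3*E)
D(Z) = 36 (D(Z) = 3*12 = 36)
-46144 - D(s(-14)) = -46144 - 1*36 = -46144 - 36 = -46180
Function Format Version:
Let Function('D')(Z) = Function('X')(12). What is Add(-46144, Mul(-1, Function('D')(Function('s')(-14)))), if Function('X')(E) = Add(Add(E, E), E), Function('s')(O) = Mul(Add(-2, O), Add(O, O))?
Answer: -46180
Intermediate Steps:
Function('s')(O) = Mul(2, O, Add(-2, O)) (Function('s')(O) = Mul(Add(-2, O), Mul(2, O)) = Mul(2, O, Add(-2, O)))
Function('X')(E) = Mul(3, E) (Function('X')(E) = Add(Mul(2, E), E) = Mul(3, E))
Function('D')(Z) = 36 (Function('D')(Z) = Mul(3, 12) = 36)
Add(-46144, Mul(-1, Function('D')(Function('s')(-14)))) = Add(-46144, Mul(-1, 36)) = Add(-46144, -36) = -46180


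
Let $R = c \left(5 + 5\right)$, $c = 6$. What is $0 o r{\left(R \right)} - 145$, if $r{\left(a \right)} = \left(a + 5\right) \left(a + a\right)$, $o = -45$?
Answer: $-145$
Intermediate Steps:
$R = 60$ ($R = 6 \left(5 + 5\right) = 6 \cdot 10 = 60$)
$r{\left(a \right)} = 2 a \left(5 + a\right)$ ($r{\left(a \right)} = \left(5 + a\right) 2 a = 2 a \left(5 + a\right)$)
$0 o r{\left(R \right)} - 145 = 0 \left(-45\right) 2 \cdot 60 \left(5 + 60\right) - 145 = 0 \cdot 2 \cdot 60 \cdot 65 - 145 = 0 \cdot 7800 - 145 = 0 - 145 = -145$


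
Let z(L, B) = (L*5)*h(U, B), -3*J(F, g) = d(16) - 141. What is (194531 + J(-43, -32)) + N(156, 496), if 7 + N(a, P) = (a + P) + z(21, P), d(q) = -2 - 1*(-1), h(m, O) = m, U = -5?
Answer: 584095/3 ≈ 1.9470e+5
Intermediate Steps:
d(q) = -1 (d(q) = -2 + 1 = -1)
J(F, g) = 142/3 (J(F, g) = -(-1 - 141)/3 = -⅓*(-142) = 142/3)
z(L, B) = -25*L (z(L, B) = (L*5)*(-5) = (5*L)*(-5) = -25*L)
N(a, P) = -532 + P + a (N(a, P) = -7 + ((a + P) - 25*21) = -7 + ((P + a) - 525) = -7 + (-525 + P + a) = -532 + P + a)
(194531 + J(-43, -32)) + N(156, 496) = (194531 + 142/3) + (-532 + 496 + 156) = 583735/3 + 120 = 584095/3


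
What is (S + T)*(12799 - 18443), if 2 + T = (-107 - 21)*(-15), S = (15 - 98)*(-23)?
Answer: -21599588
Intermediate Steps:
S = 1909 (S = -83*(-23) = 1909)
T = 1918 (T = -2 + (-107 - 21)*(-15) = -2 - 128*(-15) = -2 + 1920 = 1918)
(S + T)*(12799 - 18443) = (1909 + 1918)*(12799 - 18443) = 3827*(-5644) = -21599588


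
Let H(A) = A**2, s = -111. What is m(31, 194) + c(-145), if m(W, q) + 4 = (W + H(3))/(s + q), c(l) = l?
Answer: -12327/83 ≈ -148.52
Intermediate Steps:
m(W, q) = -4 + (9 + W)/(-111 + q) (m(W, q) = -4 + (W + 3**2)/(-111 + q) = -4 + (W + 9)/(-111 + q) = -4 + (9 + W)/(-111 + q))
m(31, 194) + c(-145) = (453 + 31 - 4*194)/(-111 + 194) - 145 = (453 + 31 - 776)/83 - 145 = (1/83)*(-292) - 145 = -292/83 - 145 = -12327/83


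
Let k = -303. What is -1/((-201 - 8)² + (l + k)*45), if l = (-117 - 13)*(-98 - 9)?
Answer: -1/655996 ≈ -1.5244e-6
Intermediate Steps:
l = 13910 (l = -130*(-107) = 13910)
-1/((-201 - 8)² + (l + k)*45) = -1/((-201 - 8)² + (13910 - 303)*45) = -1/((-209)² + 13607*45) = -1/(43681 + 612315) = -1/655996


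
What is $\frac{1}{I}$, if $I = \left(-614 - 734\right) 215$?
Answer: $- \frac{1}{289820} \approx -3.4504 \cdot 10^{-6}$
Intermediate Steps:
$I = -289820$ ($I = \left(-1348\right) 215 = -289820$)
$\frac{1}{I} = \frac{1}{-289820} = - \frac{1}{289820}$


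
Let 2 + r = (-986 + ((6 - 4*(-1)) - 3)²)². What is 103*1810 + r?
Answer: 1064397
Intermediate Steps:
r = 877967 (r = -2 + (-986 + ((6 - 4*(-1)) - 3)²)² = -2 + (-986 + ((6 + 4) - 3)²)² = -2 + (-986 + (10 - 3)²)² = -2 + (-986 + 7²)² = -2 + (-986 + 49)² = -2 + (-937)² = -2 + 877969 = 877967)
103*1810 + r = 103*1810 + 877967 = 186430 + 877967 = 1064397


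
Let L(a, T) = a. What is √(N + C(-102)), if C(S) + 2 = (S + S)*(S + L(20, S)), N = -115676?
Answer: 5*I*√3958 ≈ 314.56*I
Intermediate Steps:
C(S) = -2 + 2*S*(20 + S) (C(S) = -2 + (S + S)*(S + 20) = -2 + (2*S)*(20 + S) = -2 + 2*S*(20 + S))
√(N + C(-102)) = √(-115676 + (-2 + 2*(-102)² + 40*(-102))) = √(-115676 + (-2 + 2*10404 - 4080)) = √(-115676 + (-2 + 20808 - 4080)) = √(-115676 + 16726) = √(-98950) = 5*I*√3958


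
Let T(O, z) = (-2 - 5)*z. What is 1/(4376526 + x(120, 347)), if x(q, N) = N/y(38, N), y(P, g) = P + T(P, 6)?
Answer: 4/17505757 ≈ 2.2850e-7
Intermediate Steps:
T(O, z) = -7*z
y(P, g) = -42 + P (y(P, g) = P - 7*6 = P - 42 = -42 + P)
x(q, N) = -N/4 (x(q, N) = N/(-42 + 38) = N/(-4) = N*(-1/4) = -N/4)
1/(4376526 + x(120, 347)) = 1/(4376526 - 1/4*347) = 1/(4376526 - 347/4) = 1/(17505757/4) = 4/17505757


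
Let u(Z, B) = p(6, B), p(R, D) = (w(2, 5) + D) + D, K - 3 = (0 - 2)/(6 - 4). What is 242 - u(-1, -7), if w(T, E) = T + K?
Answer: 252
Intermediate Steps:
K = 2 (K = 3 + (0 - 2)/(6 - 4) = 3 - 2/2 = 3 - 2*½ = 3 - 1 = 2)
w(T, E) = 2 + T (w(T, E) = T + 2 = 2 + T)
p(R, D) = 4 + 2*D (p(R, D) = ((2 + 2) + D) + D = (4 + D) + D = 4 + 2*D)
u(Z, B) = 4 + 2*B
242 - u(-1, -7) = 242 - (4 + 2*(-7)) = 242 - (4 - 14) = 242 - 1*(-10) = 242 + 10 = 252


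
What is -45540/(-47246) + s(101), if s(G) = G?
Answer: 2408693/23623 ≈ 101.96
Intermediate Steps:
-45540/(-47246) + s(101) = -45540/(-47246) + 101 = -45540*(-1/47246) + 101 = 22770/23623 + 101 = 2408693/23623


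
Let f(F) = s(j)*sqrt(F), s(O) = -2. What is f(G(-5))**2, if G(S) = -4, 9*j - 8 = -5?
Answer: -16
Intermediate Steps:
j = 1/3 (j = 8/9 + (1/9)*(-5) = 8/9 - 5/9 = 1/3 ≈ 0.33333)
f(F) = -2*sqrt(F)
f(G(-5))**2 = (-4*I)**2 = -16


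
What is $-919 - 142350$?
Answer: $-143269$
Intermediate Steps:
$-919 - 142350 = -143269$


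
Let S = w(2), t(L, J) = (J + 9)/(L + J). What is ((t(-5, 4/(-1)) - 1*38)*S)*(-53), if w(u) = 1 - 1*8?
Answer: -128737/9 ≈ -14304.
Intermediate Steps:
t(L, J) = (9 + J)/(J + L)
w(u) = -7 (w(u) = 1 - 8 = -7)
S = -7
((t(-5, 4/(-1)) - 1*38)*S)*(-53) = (((9 + 4/(-1))/(4/(-1) - 5) - 1*38)*(-7))*(-53) = (((9 + 4*(-1))/(4*(-1) - 5) - 38)*(-7))*(-53) = (((9 - 4)/(-4 - 5) - 38)*(-7))*(-53) = ((5/(-9) - 38)*(-7))*(-53) = ((-1/9*5 - 38)*(-7))*(-53) = ((-5/9 - 38)*(-7))*(-53) = -347/9*(-7)*(-53) = (2429/9)*(-53) = -128737/9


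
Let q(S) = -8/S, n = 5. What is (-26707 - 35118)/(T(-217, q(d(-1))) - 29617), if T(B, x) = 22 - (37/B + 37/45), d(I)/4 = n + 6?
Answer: 603721125/289001539 ≈ 2.0890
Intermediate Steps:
d(I) = 44 (d(I) = 4*(5 + 6) = 4*11 = 44)
T(B, x) = 953/45 - 37/B (T(B, x) = 22 - (37/B + 37*(1/45)) = 22 - (37/B + 37/45) = 22 - (37/45 + 37/B) = 22 + (-37/45 - 37/B) = 953/45 - 37/B)
(-26707 - 35118)/(T(-217, q(d(-1))) - 29617) = (-26707 - 35118)/((953/45 - 37/(-217)) - 29617) = -61825/((953/45 - 37*(-1/217)) - 29617) = -61825/((953/45 + 37/217) - 29617) = -61825/(208466/9765 - 29617) = -61825/(-289001539/9765) = -61825*(-9765/289001539) = 603721125/289001539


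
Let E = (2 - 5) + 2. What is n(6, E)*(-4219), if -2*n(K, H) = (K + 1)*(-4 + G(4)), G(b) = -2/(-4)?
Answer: -206731/4 ≈ -51683.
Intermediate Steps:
G(b) = ½ (G(b) = -2*(-¼) = ½)
E = -1 (E = -3 + 2 = -1)
n(K, H) = 7/4 + 7*K/4 (n(K, H) = -(K + 1)*(-4 + ½)/2 = -(1 + K)*(-7)/(2*2) = -(-7/2 - 7*K/2)/2 = 7/4 + 7*K/4)
n(6, E)*(-4219) = (7/4 + (7/4)*6)*(-4219) = (7/4 + 21/2)*(-4219) = (49/4)*(-4219) = -206731/4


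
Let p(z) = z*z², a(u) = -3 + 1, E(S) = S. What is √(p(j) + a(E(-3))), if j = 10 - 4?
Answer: √214 ≈ 14.629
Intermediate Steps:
j = 6
a(u) = -2
p(z) = z³
√(p(j) + a(E(-3))) = √(6³ - 2) = √(216 - 2) = √214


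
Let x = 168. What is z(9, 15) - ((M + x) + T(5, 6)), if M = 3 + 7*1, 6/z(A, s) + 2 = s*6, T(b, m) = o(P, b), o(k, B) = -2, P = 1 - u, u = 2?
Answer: -7741/44 ≈ -175.93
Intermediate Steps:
P = -1 (P = 1 - 1*2 = 1 - 2 = -1)
T(b, m) = -2
z(A, s) = 6/(-2 + 6*s) (z(A, s) = 6/(-2 + s*6) = 6/(-2 + 6*s))
M = 10 (M = 3 + 7 = 10)
z(9, 15) - ((M + x) + T(5, 6)) = 3/(-1 + 3*15) - ((10 + 168) - 2) = 3/(-1 + 45) - (178 - 2) = 3/44 - 1*176 = 3*(1/44) - 176 = 3/44 - 176 = -7741/44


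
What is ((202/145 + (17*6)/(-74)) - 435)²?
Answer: 5446137020416/28783225 ≈ 1.8921e+5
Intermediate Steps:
((202/145 + (17*6)/(-74)) - 435)² = ((202*(1/145) + 102*(-1/74)) - 435)² = ((202/145 - 51/37) - 435)² = (79/5365 - 435)² = (-2333696/5365)² = 5446137020416/28783225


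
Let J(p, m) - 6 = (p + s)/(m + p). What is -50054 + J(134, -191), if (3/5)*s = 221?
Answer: -8559715/171 ≈ -50057.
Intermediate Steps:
s = 1105/3 (s = (5/3)*221 = 1105/3 ≈ 368.33)
J(p, m) = 6 + (1105/3 + p)/(m + p) (J(p, m) = 6 + (p + 1105/3)/(m + p) = 6 + (1105/3 + p)/(m + p))
-50054 + J(134, -191) = -50054 + (1105/3 + 6*(-191) + 7*134)/(-191 + 134) = -50054 + (1105/3 - 1146 + 938)/(-57) = -50054 - 1/57*481/3 = -50054 - 481/171 = -8559715/171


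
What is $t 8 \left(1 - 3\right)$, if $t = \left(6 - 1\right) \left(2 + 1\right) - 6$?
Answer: $-144$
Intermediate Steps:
$t = 9$ ($t = 5 \cdot 3 - 6 = 15 - 6 = 9$)
$t 8 \left(1 - 3\right) = 9 \cdot 8 \left(1 - 3\right) = 72 \left(-2\right) = -144$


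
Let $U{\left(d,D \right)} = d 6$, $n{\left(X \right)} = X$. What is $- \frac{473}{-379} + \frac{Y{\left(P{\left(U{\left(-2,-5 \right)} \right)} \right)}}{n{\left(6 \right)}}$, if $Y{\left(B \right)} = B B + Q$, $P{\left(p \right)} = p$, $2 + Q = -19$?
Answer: $\frac{16485}{758} \approx 21.748$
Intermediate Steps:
$Q = -21$ ($Q = -2 - 19 = -21$)
$U{\left(d,D \right)} = 6 d$
$Y{\left(B \right)} = -21 + B^{2}$ ($Y{\left(B \right)} = B B - 21 = B^{2} - 21 = -21 + B^{2}$)
$- \frac{473}{-379} + \frac{Y{\left(P{\left(U{\left(-2,-5 \right)} \right)} \right)}}{n{\left(6 \right)}} = - \frac{473}{-379} + \frac{-21 + \left(6 \left(-2\right)\right)^{2}}{6} = \left(-473\right) \left(- \frac{1}{379}\right) + \left(-21 + \left(-12\right)^{2}\right) \frac{1}{6} = \frac{473}{379} + \left(-21 + 144\right) \frac{1}{6} = \frac{473}{379} + 123 \cdot \frac{1}{6} = \frac{473}{379} + \frac{41}{2} = \frac{16485}{758}$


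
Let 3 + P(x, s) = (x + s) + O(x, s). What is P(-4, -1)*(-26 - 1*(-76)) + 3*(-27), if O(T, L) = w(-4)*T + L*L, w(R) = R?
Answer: 369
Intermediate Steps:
O(T, L) = L**2 - 4*T (O(T, L) = -4*T + L*L = -4*T + L**2 = L**2 - 4*T)
P(x, s) = -3 + s + s**2 - 3*x (P(x, s) = -3 + ((x + s) + (s**2 - 4*x)) = -3 + ((s + x) + (s**2 - 4*x)) = -3 + (s + s**2 - 3*x) = -3 + s + s**2 - 3*x)
P(-4, -1)*(-26 - 1*(-76)) + 3*(-27) = (-3 - 1 + (-1)**2 - 3*(-4))*(-26 - 1*(-76)) + 3*(-27) = (-3 - 1 + 1 + 12)*(-26 + 76) - 81 = 9*50 - 81 = 450 - 81 = 369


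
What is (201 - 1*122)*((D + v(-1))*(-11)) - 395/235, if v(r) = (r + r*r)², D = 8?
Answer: -326823/47 ≈ -6953.7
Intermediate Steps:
v(r) = (r + r²)²
(201 - 1*122)*((D + v(-1))*(-11)) - 395/235 = (201 - 1*122)*((8 + (-1)²*(1 - 1)²)*(-11)) - 395/235 = (201 - 122)*((8 + 1*0²)*(-11)) - 395*1/235 = 79*((8 + 1*0)*(-11)) - 79/47 = 79*((8 + 0)*(-11)) - 79/47 = 79*(8*(-11)) - 79/47 = 79*(-88) - 79/47 = -6952 - 79/47 = -326823/47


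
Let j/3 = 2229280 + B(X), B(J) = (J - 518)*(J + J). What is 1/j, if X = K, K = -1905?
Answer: 1/34382730 ≈ 2.9084e-8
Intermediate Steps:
X = -1905
B(J) = 2*J*(-518 + J) (B(J) = (-518 + J)*(2*J) = 2*J*(-518 + J))
j = 34382730 (j = 3*(2229280 + 2*(-1905)*(-518 - 1905)) = 3*(2229280 + 2*(-1905)*(-2423)) = 3*(2229280 + 9231630) = 3*11460910 = 34382730)
1/j = 1/34382730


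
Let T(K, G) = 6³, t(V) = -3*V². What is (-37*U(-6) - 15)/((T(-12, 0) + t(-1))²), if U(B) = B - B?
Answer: -5/15123 ≈ -0.00033062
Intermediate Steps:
U(B) = 0
T(K, G) = 216
(-37*U(-6) - 15)/((T(-12, 0) + t(-1))²) = (-37*0 - 15)/((216 - 3*(-1)²)²) = (0 - 15)/((216 - 3*1)²) = -15/(216 - 3)² = -15/(213²) = -15/45369 = -15*1/45369 = -5/15123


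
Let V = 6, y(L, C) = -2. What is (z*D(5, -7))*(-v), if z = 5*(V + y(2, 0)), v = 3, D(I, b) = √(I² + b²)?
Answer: -60*√74 ≈ -516.14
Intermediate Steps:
z = 20 (z = 5*(6 - 2) = 5*4 = 20)
(z*D(5, -7))*(-v) = (20*√(5² + (-7)²))*(-1*3) = (20*√(25 + 49))*(-3) = (20*√74)*(-3) = -60*√74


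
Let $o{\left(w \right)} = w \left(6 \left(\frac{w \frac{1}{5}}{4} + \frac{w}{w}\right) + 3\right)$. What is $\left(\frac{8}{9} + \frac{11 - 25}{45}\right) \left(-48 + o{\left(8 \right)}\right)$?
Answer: $\frac{624}{25} \approx 24.96$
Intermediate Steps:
$o{\left(w \right)} = w \left(9 + \frac{3 w}{10}\right)$ ($o{\left(w \right)} = w \left(6 \left(w \frac{1}{5} \cdot \frac{1}{4} + 1\right) + 3\right) = w \left(6 \left(\frac{w}{5} \cdot \frac{1}{4} + 1\right) + 3\right) = w \left(6 \left(\frac{w}{20} + 1\right) + 3\right) = w \left(6 \left(1 + \frac{w}{20}\right) + 3\right) = w \left(\left(6 + \frac{3 w}{10}\right) + 3\right) = w \left(9 + \frac{3 w}{10}\right)$)
$\left(\frac{8}{9} + \frac{11 - 25}{45}\right) \left(-48 + o{\left(8 \right)}\right) = \left(\frac{8}{9} + \frac{11 - 25}{45}\right) \left(-48 + \frac{3}{10} \cdot 8 \left(30 + 8\right)\right) = \left(8 \cdot \frac{1}{9} - \frac{14}{45}\right) \left(-48 + \frac{3}{10} \cdot 8 \cdot 38\right) = \left(\frac{8}{9} - \frac{14}{45}\right) \left(-48 + \frac{456}{5}\right) = \frac{26}{45} \cdot \frac{216}{5} = \frac{624}{25}$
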